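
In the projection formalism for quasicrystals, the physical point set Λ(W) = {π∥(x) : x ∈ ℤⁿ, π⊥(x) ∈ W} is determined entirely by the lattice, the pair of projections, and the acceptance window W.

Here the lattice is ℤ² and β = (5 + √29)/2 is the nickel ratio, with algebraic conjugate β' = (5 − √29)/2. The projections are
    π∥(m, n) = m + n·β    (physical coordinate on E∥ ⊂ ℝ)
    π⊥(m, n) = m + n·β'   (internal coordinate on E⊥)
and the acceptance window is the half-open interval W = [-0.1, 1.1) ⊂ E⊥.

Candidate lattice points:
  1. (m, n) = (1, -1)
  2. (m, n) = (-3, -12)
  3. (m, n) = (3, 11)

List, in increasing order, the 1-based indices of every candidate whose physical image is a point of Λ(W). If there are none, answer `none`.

Compute β' = (5−√29)/2 = -0.1926, so π⊥(m,n) = m -0.1926·n.
#1 (1,-1): internal coord 1 + (-1)·β' = +1.1926; +1.1926 ∉ [-0.1, 1.1) → out
#2 (-3,-12): internal coord -3 + (-12)·β' = -0.6890; -0.6890 ∉ [-0.1, 1.1) → out
#3 (3,11): internal coord 3 + (11)·β' = +0.8816; +0.8816 ∈ [-0.1, 1.1) → IN Λ

3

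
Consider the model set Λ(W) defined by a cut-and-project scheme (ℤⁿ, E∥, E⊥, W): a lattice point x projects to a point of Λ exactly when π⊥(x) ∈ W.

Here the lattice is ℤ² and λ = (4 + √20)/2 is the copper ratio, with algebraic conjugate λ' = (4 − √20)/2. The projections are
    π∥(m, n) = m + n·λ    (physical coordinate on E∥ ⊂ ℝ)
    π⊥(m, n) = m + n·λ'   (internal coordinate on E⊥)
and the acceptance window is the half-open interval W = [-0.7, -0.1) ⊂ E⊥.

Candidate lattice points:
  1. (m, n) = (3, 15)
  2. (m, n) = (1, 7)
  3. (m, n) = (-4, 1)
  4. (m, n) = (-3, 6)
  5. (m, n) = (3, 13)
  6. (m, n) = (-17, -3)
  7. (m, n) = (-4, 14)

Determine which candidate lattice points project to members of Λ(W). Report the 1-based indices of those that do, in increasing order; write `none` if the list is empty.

1, 2

λ' = (4−√20)/2 ≈ -0.236068.
[1] lift (3,15): star map gives -0.541020; window check -0.7 ≤ -0.541020 < -0.1 is true → IN Λ
[2] lift (1,7): star map gives -0.652476; window check -0.7 ≤ -0.652476 < -0.1 is true → IN Λ
[3] lift (-4,1): star map gives -4.236068; window check -0.7 ≤ -4.236068 < -0.1 is false → out
[4] lift (-3,6): star map gives -4.416408; window check -0.7 ≤ -4.416408 < -0.1 is false → out
[5] lift (3,13): star map gives -0.068884; window check -0.7 ≤ -0.068884 < -0.1 is false → out
[6] lift (-17,-3): star map gives -16.291796; window check -0.7 ≤ -16.291796 < -0.1 is false → out
[7] lift (-4,14): star map gives -7.304952; window check -0.7 ≤ -7.304952 < -0.1 is false → out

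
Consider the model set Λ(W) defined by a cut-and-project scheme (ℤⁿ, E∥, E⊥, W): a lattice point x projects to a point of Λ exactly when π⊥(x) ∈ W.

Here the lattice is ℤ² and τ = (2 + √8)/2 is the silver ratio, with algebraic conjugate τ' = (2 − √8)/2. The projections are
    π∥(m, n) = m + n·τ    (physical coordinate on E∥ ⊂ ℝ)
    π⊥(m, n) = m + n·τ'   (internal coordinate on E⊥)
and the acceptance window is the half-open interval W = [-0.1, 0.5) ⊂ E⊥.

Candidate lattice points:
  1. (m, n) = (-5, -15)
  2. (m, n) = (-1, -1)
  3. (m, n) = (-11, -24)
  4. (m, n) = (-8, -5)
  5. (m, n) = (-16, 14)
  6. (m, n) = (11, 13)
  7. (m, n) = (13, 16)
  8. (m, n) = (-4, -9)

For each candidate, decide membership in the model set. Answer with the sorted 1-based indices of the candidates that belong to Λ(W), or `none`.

none

Compute τ' = (2−√8)/2 = -0.41421, so π⊥(m,n) = m -0.41421·n.
[1] lift (-5,-15): star map gives 1.21320; window check -0.1 ≤ 1.21320 < 0.5 is false → out
[2] lift (-1,-1): star map gives -0.58579; window check -0.1 ≤ -0.58579 < 0.5 is false → out
[3] lift (-11,-24): star map gives -1.05887; window check -0.1 ≤ -1.05887 < 0.5 is false → out
[4] lift (-8,-5): star map gives -5.92893; window check -0.1 ≤ -5.92893 < 0.5 is false → out
[5] lift (-16,14): star map gives -21.79899; window check -0.1 ≤ -21.79899 < 0.5 is false → out
[6] lift (11,13): star map gives 5.61522; window check -0.1 ≤ 5.61522 < 0.5 is false → out
[7] lift (13,16): star map gives 6.37258; window check -0.1 ≤ 6.37258 < 0.5 is false → out
[8] lift (-4,-9): star map gives -0.27208; window check -0.1 ≤ -0.27208 < 0.5 is false → out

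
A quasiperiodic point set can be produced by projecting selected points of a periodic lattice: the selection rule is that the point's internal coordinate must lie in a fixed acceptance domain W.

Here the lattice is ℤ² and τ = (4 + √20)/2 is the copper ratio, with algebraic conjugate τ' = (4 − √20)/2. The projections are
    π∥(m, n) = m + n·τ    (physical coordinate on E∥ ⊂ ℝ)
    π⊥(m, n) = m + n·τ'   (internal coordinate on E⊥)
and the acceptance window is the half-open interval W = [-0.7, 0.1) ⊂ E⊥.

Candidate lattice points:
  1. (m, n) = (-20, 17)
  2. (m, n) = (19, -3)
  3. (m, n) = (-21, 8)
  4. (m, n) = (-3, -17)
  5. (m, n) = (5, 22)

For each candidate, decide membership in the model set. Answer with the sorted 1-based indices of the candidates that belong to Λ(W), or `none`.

Compute τ' = (4−√20)/2 = -0.236068, so π⊥(m,n) = m -0.236068·n.
#1 (-20,17): internal coord -20 + (17)·τ' = -24.013156; -24.013156 ∉ [-0.7, 0.1) → out
#2 (19,-3): internal coord 19 + (-3)·τ' = +19.708204; +19.708204 ∉ [-0.7, 0.1) → out
#3 (-21,8): internal coord -21 + (8)·τ' = -22.888544; -22.888544 ∉ [-0.7, 0.1) → out
#4 (-3,-17): internal coord -3 + (-17)·τ' = +1.013156; +1.013156 ∉ [-0.7, 0.1) → out
#5 (5,22): internal coord 5 + (22)·τ' = -0.193496; -0.193496 ∈ [-0.7, 0.1) → IN Λ

5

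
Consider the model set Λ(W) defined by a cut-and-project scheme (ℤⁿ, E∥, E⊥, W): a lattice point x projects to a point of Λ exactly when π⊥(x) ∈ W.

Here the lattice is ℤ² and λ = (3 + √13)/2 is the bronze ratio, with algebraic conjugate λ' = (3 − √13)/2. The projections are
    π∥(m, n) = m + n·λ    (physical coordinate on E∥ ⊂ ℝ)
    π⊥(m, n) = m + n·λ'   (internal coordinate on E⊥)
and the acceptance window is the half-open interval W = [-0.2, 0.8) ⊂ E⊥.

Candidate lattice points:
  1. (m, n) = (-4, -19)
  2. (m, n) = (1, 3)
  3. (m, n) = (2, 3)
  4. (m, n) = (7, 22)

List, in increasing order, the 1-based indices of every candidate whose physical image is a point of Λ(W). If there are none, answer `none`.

Compute λ' = (3−√13)/2 = -0.3028, so π⊥(m,n) = m -0.3028·n.
[1] lift (-4,-19): star map gives 1.7527; window check -0.2 ≤ 1.7527 < 0.8 is false → out
[2] lift (1,3): star map gives 0.0917; window check -0.2 ≤ 0.0917 < 0.8 is true → IN Λ
[3] lift (2,3): star map gives 1.0917; window check -0.2 ≤ 1.0917 < 0.8 is false → out
[4] lift (7,22): star map gives 0.3389; window check -0.2 ≤ 0.3389 < 0.8 is true → IN Λ

2, 4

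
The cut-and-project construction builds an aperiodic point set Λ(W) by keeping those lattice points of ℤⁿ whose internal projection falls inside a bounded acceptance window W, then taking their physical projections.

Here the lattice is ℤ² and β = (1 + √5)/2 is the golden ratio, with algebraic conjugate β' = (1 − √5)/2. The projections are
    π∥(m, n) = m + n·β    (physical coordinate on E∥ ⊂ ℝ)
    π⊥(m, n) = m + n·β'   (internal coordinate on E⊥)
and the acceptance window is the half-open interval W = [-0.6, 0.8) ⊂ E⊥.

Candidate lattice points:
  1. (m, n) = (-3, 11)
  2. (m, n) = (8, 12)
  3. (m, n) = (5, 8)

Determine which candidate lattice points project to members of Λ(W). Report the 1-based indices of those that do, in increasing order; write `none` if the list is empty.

Numerically β ≈ 1.618034 and β' = −1/β ≈ -0.618034.
[1] lift (-3,11): star map gives -9.798374; window check -0.6 ≤ -9.798374 < 0.8 is false → out
[2] lift (8,12): star map gives 0.583592; window check -0.6 ≤ 0.583592 < 0.8 is true → IN Λ
[3] lift (5,8): star map gives 0.055728; window check -0.6 ≤ 0.055728 < 0.8 is true → IN Λ

2, 3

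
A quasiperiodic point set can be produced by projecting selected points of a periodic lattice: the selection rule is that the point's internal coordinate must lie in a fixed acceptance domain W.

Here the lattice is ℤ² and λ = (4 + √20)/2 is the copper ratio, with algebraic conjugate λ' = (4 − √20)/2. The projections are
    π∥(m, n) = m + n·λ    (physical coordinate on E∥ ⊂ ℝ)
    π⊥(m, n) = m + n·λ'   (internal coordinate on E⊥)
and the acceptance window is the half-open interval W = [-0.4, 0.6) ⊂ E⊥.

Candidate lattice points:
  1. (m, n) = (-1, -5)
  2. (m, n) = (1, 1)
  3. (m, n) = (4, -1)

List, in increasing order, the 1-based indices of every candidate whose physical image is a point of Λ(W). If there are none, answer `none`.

1

Numerically λ ≈ 4.236068 and λ' = −1/λ ≈ -0.236068.
#1 (-1,-5): internal coord -1 + (-5)·λ' = +0.180340; +0.180340 ∈ [-0.4, 0.6) → IN Λ
#2 (1,1): internal coord 1 + (1)·λ' = +0.763932; +0.763932 ∉ [-0.4, 0.6) → out
#3 (4,-1): internal coord 4 + (-1)·λ' = +4.236068; +4.236068 ∉ [-0.4, 0.6) → out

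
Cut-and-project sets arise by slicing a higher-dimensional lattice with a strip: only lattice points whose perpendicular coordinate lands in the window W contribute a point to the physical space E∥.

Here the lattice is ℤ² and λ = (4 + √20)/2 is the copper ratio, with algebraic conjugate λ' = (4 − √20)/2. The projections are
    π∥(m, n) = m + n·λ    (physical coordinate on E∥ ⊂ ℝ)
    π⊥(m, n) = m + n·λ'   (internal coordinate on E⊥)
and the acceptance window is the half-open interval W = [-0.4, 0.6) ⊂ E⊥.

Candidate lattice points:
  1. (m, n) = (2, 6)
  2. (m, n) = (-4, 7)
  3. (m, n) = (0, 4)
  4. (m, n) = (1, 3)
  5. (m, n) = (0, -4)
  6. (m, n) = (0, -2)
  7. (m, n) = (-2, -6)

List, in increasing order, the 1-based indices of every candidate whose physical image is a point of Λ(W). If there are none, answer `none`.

λ' = (4−√20)/2 ≈ -0.236068.
[1] lift (2,6): star map gives 0.583592; window check -0.4 ≤ 0.583592 < 0.6 is true → IN Λ
[2] lift (-4,7): star map gives -5.652476; window check -0.4 ≤ -5.652476 < 0.6 is false → out
[3] lift (0,4): star map gives -0.944272; window check -0.4 ≤ -0.944272 < 0.6 is false → out
[4] lift (1,3): star map gives 0.291796; window check -0.4 ≤ 0.291796 < 0.6 is true → IN Λ
[5] lift (0,-4): star map gives 0.944272; window check -0.4 ≤ 0.944272 < 0.6 is false → out
[6] lift (0,-2): star map gives 0.472136; window check -0.4 ≤ 0.472136 < 0.6 is true → IN Λ
[7] lift (-2,-6): star map gives -0.583592; window check -0.4 ≤ -0.583592 < 0.6 is false → out

1, 4, 6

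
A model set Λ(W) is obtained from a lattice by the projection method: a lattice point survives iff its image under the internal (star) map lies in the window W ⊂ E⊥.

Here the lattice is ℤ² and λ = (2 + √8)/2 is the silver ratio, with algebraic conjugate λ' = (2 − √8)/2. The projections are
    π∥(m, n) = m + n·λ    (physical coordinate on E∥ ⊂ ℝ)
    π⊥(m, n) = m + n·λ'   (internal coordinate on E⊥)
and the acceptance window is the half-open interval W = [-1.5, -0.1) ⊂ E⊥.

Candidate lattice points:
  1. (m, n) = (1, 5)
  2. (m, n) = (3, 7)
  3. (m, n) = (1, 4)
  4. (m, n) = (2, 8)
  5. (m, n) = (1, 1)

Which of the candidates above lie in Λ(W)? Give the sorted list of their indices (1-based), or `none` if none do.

λ' = (2−√8)/2 ≈ -0.41421.
[1] lift (1,5): star map gives -1.07107; window check -1.5 ≤ -1.07107 < -0.1 is true → IN Λ
[2] lift (3,7): star map gives 0.10051; window check -1.5 ≤ 0.10051 < -0.1 is false → out
[3] lift (1,4): star map gives -0.65685; window check -1.5 ≤ -0.65685 < -0.1 is true → IN Λ
[4] lift (2,8): star map gives -1.31371; window check -1.5 ≤ -1.31371 < -0.1 is true → IN Λ
[5] lift (1,1): star map gives 0.58579; window check -1.5 ≤ 0.58579 < -0.1 is false → out

1, 3, 4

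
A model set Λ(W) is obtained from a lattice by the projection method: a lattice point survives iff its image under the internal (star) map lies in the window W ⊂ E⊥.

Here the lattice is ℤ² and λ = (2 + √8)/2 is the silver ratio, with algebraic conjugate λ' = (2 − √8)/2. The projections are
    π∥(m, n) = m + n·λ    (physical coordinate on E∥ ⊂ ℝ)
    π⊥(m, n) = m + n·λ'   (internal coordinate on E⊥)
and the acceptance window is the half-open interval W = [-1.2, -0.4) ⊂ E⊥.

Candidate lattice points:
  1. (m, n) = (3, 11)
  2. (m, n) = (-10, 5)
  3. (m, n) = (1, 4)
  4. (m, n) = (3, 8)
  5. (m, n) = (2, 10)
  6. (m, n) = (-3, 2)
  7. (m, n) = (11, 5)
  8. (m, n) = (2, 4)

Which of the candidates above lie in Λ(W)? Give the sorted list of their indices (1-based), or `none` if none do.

Numerically λ ≈ 2.4142 and λ' = −1/λ ≈ -0.4142.
#1 (3,11): internal coord 3 + (11)·λ' = -1.5563; -1.5563 ∉ [-1.2, -0.4) → out
#2 (-10,5): internal coord -10 + (5)·λ' = -12.0711; -12.0711 ∉ [-1.2, -0.4) → out
#3 (1,4): internal coord 1 + (4)·λ' = -0.6569; -0.6569 ∈ [-1.2, -0.4) → IN Λ
#4 (3,8): internal coord 3 + (8)·λ' = -0.3137; -0.3137 ∉ [-1.2, -0.4) → out
#5 (2,10): internal coord 2 + (10)·λ' = -2.1421; -2.1421 ∉ [-1.2, -0.4) → out
#6 (-3,2): internal coord -3 + (2)·λ' = -3.8284; -3.8284 ∉ [-1.2, -0.4) → out
#7 (11,5): internal coord 11 + (5)·λ' = +8.9289; +8.9289 ∉ [-1.2, -0.4) → out
#8 (2,4): internal coord 2 + (4)·λ' = +0.3431; +0.3431 ∉ [-1.2, -0.4) → out

3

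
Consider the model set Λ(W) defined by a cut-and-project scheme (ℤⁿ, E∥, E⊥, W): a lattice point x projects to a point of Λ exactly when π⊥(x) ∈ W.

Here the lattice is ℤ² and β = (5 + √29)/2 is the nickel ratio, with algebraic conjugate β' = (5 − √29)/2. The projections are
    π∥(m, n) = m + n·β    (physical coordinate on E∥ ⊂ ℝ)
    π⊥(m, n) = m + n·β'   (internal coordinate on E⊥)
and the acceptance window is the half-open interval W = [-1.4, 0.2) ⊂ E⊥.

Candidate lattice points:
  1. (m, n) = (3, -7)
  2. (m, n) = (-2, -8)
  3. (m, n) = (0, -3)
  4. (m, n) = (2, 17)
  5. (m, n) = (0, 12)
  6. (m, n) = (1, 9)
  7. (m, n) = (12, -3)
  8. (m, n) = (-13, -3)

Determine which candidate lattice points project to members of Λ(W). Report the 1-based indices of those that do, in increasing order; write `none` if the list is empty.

2, 4, 6

β' = (5−√29)/2 ≈ -0.1926.
candidate 1: (m,n)=(3,-7) → π∥ = 3-7·β ≈ -33.3481, π⊥ = 3-7·β' ≈ 4.3481 ∉ [-1.4, 0.2) ⇒ out
candidate 2: (m,n)=(-2,-8) → π∥ = -2-8·β ≈ -43.5407, π⊥ = -2-8·β' ≈ -0.4593 ∈ [-1.4, 0.2) ⇒ IN Λ
candidate 3: (m,n)=(0,-3) → π∥ = 0-3·β ≈ -15.5777, π⊥ = 0-3·β' ≈ 0.5777 ∉ [-1.4, 0.2) ⇒ out
candidate 4: (m,n)=(2,17) → π∥ = 2+17·β ≈ 90.2739, π⊥ = 2+17·β' ≈ -1.2739 ∈ [-1.4, 0.2) ⇒ IN Λ
candidate 5: (m,n)=(0,12) → π∥ = 0+12·β ≈ 62.3110, π⊥ = 0+12·β' ≈ -2.3110 ∉ [-1.4, 0.2) ⇒ out
candidate 6: (m,n)=(1,9) → π∥ = 1+9·β ≈ 47.7332, π⊥ = 1+9·β' ≈ -0.7332 ∈ [-1.4, 0.2) ⇒ IN Λ
candidate 7: (m,n)=(12,-3) → π∥ = 12-3·β ≈ -3.5777, π⊥ = 12-3·β' ≈ 12.5777 ∉ [-1.4, 0.2) ⇒ out
candidate 8: (m,n)=(-13,-3) → π∥ = -13-3·β ≈ -28.5777, π⊥ = -13-3·β' ≈ -12.4223 ∉ [-1.4, 0.2) ⇒ out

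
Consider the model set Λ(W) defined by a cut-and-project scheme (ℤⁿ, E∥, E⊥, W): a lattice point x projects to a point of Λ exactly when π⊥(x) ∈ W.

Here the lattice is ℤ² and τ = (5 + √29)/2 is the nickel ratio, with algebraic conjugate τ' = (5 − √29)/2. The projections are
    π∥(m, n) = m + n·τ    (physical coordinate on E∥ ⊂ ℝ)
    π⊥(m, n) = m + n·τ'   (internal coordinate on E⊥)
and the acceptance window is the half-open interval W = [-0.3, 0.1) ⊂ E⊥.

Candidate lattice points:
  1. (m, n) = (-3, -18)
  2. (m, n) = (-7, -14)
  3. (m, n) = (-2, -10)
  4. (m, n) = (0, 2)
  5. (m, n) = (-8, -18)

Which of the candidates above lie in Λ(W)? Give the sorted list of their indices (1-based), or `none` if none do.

τ' = (5−√29)/2 ≈ -0.19258.
#1 (-3,-18): internal coord -3 + (-18)·τ' = +0.46648; +0.46648 ∉ [-0.3, 0.1) → out
#2 (-7,-14): internal coord -7 + (-14)·τ' = -4.30385; -4.30385 ∉ [-0.3, 0.1) → out
#3 (-2,-10): internal coord -2 + (-10)·τ' = -0.07418; -0.07418 ∈ [-0.3, 0.1) → IN Λ
#4 (0,2): internal coord 0 + (2)·τ' = -0.38516; -0.38516 ∉ [-0.3, 0.1) → out
#5 (-8,-18): internal coord -8 + (-18)·τ' = -4.53352; -4.53352 ∉ [-0.3, 0.1) → out

3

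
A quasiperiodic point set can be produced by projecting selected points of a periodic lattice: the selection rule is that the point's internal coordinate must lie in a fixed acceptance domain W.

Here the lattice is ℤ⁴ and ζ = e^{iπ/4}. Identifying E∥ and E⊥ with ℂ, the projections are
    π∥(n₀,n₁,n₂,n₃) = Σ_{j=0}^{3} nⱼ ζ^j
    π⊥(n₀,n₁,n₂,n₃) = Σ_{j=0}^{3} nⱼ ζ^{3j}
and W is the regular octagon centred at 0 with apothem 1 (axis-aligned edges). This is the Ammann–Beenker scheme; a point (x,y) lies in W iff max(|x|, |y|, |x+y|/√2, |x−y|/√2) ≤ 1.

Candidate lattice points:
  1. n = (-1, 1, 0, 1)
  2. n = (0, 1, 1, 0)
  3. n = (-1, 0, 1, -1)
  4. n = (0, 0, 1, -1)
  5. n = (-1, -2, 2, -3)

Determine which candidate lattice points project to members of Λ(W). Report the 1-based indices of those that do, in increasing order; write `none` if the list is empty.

2

π⊥(n) = n₀ + n₁ζ³ + n₂ζ⁶ + n₃ζ⁹ where ζ = e^{iπ/4}.
candidate 1: n = (-1, 1, 0, 1) → π⊥ ≈ (-1.000000, +1.414214); max(|x|,|y|,|x±y|/√2) = 1.707107 > 1 ⇒ ∉ W
candidate 2: n = (0, 1, 1, 0) → π⊥ ≈ (-0.707107, -0.292893); max(|x|,|y|,|x±y|/√2) = 0.707107 ≤ 1 ⇒ ∈ W
candidate 3: n = (-1, 0, 1, -1) → π⊥ ≈ (-1.707107, -1.707107); max(|x|,|y|,|x±y|/√2) = 2.414214 > 1 ⇒ ∉ W
candidate 4: n = (0, 0, 1, -1) → π⊥ ≈ (-0.707107, -1.707107); max(|x|,|y|,|x±y|/√2) = 1.707107 > 1 ⇒ ∉ W
candidate 5: n = (-1, -2, 2, -3) → π⊥ ≈ (-1.707107, -5.535534); max(|x|,|y|,|x±y|/√2) = 5.535534 > 1 ⇒ ∉ W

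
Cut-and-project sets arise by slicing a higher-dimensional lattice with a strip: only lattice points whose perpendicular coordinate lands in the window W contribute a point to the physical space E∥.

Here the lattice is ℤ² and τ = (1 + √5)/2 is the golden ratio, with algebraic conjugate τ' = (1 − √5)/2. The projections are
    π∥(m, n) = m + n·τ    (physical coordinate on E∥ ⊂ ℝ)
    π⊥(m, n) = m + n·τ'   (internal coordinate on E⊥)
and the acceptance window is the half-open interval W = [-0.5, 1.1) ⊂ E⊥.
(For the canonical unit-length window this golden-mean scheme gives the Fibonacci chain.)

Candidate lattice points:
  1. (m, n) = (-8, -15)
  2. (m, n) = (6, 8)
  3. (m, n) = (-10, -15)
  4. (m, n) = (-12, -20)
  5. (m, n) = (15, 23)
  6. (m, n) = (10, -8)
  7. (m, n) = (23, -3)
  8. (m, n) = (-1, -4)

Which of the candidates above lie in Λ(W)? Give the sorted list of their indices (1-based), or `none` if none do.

Numerically τ ≈ 1.61803 and τ' = −1/τ ≈ -0.61803.
candidate 1: (m,n)=(-8,-15) → π∥ = -8-15·τ ≈ -32.27051, π⊥ = -8-15·τ' ≈ 1.27051 ∉ [-0.5, 1.1) ⇒ out
candidate 2: (m,n)=(6,8) → π∥ = 6+8·τ ≈ 18.94427, π⊥ = 6+8·τ' ≈ 1.05573 ∈ [-0.5, 1.1) ⇒ IN Λ
candidate 3: (m,n)=(-10,-15) → π∥ = -10-15·τ ≈ -34.27051, π⊥ = -10-15·τ' ≈ -0.72949 ∉ [-0.5, 1.1) ⇒ out
candidate 4: (m,n)=(-12,-20) → π∥ = -12-20·τ ≈ -44.36068, π⊥ = -12-20·τ' ≈ 0.36068 ∈ [-0.5, 1.1) ⇒ IN Λ
candidate 5: (m,n)=(15,23) → π∥ = 15+23·τ ≈ 52.21478, π⊥ = 15+23·τ' ≈ 0.78522 ∈ [-0.5, 1.1) ⇒ IN Λ
candidate 6: (m,n)=(10,-8) → π∥ = 10-8·τ ≈ -2.94427, π⊥ = 10-8·τ' ≈ 14.94427 ∉ [-0.5, 1.1) ⇒ out
candidate 7: (m,n)=(23,-3) → π∥ = 23-3·τ ≈ 18.14590, π⊥ = 23-3·τ' ≈ 24.85410 ∉ [-0.5, 1.1) ⇒ out
candidate 8: (m,n)=(-1,-4) → π∥ = -1-4·τ ≈ -7.47214, π⊥ = -1-4·τ' ≈ 1.47214 ∉ [-0.5, 1.1) ⇒ out

2, 4, 5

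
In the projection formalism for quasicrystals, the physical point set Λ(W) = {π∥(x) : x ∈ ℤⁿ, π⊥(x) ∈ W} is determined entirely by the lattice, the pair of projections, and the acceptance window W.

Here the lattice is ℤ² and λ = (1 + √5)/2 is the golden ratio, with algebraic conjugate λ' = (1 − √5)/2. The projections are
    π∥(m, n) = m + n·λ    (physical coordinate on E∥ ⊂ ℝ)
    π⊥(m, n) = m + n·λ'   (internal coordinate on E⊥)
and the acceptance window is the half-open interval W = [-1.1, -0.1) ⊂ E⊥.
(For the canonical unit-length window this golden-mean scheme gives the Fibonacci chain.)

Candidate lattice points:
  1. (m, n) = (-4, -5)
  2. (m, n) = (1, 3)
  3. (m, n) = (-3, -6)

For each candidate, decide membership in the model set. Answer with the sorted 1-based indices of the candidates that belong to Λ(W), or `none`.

1, 2

λ' = (1−√5)/2 ≈ -0.61803.
[1] lift (-4,-5): star map gives -0.90983; window check -1.1 ≤ -0.90983 < -0.1 is true → IN Λ
[2] lift (1,3): star map gives -0.85410; window check -1.1 ≤ -0.85410 < -0.1 is true → IN Λ
[3] lift (-3,-6): star map gives 0.70820; window check -1.1 ≤ 0.70820 < -0.1 is false → out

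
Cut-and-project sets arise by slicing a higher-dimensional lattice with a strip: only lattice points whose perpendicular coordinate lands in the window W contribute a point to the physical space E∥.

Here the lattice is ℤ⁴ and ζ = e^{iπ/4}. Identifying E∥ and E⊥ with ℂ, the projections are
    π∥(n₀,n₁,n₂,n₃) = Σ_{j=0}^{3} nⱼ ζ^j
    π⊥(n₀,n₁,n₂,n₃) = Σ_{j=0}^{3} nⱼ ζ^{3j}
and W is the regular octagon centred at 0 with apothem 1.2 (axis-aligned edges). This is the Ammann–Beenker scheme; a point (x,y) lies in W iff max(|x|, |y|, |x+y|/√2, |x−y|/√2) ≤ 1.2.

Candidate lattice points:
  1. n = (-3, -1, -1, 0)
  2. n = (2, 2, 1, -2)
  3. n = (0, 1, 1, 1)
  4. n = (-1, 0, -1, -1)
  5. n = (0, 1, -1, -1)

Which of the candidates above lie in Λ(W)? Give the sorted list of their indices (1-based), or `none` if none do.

3

With ζ = e^{iπ/4} the internal vectors are ζ^0,ζ^3,ζ^6,ζ^9.
candidate 1: n = (-3, -1, -1, 0) → π⊥ ≈ (-2.2929, +0.2929); max(|x|,|y|,|x±y|/√2) = 2.2929 > 1.2 ⇒ ∉ W
candidate 2: n = (2, 2, 1, -2) → π⊥ ≈ (-0.8284, -1.0000); max(|x|,|y|,|x±y|/√2) = 1.2929 > 1.2 ⇒ ∉ W
candidate 3: n = (0, 1, 1, 1) → π⊥ ≈ (+0.0000, +0.4142); max(|x|,|y|,|x±y|/√2) = 0.4142 ≤ 1.2 ⇒ ∈ W
candidate 4: n = (-1, 0, -1, -1) → π⊥ ≈ (-1.7071, +0.2929); max(|x|,|y|,|x±y|/√2) = 1.7071 > 1.2 ⇒ ∉ W
candidate 5: n = (0, 1, -1, -1) → π⊥ ≈ (-1.4142, +1.0000); max(|x|,|y|,|x±y|/√2) = 1.7071 > 1.2 ⇒ ∉ W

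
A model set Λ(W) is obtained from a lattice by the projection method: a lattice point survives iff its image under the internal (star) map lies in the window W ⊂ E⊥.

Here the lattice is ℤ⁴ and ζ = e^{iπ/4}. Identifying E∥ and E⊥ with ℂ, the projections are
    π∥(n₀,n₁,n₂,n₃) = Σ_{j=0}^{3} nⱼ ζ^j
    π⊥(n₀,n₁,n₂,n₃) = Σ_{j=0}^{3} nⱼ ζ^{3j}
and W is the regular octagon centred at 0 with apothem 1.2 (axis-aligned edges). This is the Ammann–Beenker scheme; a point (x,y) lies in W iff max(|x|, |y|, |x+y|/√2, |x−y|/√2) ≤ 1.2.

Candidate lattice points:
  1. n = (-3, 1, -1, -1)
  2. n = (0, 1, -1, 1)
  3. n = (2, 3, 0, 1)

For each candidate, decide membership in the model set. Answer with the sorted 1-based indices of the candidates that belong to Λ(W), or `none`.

none

Internal map: ζ^{3j} for j=0..3 gives (1,0), (−√2/2,√2/2), (0,−1), (√2/2,√2/2).
#1 (-3, 1, -1, -1): internal (-4.4142, 1.0000); octagon support 4.4142 vs apothem 1.2 → ∉ W
#2 (0, 1, -1, 1): internal (0.0000, 2.4142); octagon support 2.4142 vs apothem 1.2 → ∉ W
#3 (2, 3, 0, 1): internal (0.5858, 2.8284); octagon support 2.8284 vs apothem 1.2 → ∉ W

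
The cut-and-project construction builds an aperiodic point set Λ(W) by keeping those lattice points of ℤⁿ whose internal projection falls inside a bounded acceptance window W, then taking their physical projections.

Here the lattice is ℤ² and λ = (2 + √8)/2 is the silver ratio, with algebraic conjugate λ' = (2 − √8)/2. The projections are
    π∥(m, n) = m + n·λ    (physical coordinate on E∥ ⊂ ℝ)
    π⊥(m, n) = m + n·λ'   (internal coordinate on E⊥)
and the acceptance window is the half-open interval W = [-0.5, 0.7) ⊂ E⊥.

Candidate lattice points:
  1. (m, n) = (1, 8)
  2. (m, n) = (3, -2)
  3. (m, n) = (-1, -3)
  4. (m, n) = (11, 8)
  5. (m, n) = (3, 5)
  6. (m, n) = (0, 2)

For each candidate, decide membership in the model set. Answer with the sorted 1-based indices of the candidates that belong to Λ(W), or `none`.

Compute λ' = (2−√8)/2 = -0.4142, so π⊥(m,n) = m -0.4142·n.
[1] lift (1,8): star map gives -2.3137; window check -0.5 ≤ -2.3137 < 0.7 is false → out
[2] lift (3,-2): star map gives 3.8284; window check -0.5 ≤ 3.8284 < 0.7 is false → out
[3] lift (-1,-3): star map gives 0.2426; window check -0.5 ≤ 0.2426 < 0.7 is true → IN Λ
[4] lift (11,8): star map gives 7.6863; window check -0.5 ≤ 7.6863 < 0.7 is false → out
[5] lift (3,5): star map gives 0.9289; window check -0.5 ≤ 0.9289 < 0.7 is false → out
[6] lift (0,2): star map gives -0.8284; window check -0.5 ≤ -0.8284 < 0.7 is false → out

3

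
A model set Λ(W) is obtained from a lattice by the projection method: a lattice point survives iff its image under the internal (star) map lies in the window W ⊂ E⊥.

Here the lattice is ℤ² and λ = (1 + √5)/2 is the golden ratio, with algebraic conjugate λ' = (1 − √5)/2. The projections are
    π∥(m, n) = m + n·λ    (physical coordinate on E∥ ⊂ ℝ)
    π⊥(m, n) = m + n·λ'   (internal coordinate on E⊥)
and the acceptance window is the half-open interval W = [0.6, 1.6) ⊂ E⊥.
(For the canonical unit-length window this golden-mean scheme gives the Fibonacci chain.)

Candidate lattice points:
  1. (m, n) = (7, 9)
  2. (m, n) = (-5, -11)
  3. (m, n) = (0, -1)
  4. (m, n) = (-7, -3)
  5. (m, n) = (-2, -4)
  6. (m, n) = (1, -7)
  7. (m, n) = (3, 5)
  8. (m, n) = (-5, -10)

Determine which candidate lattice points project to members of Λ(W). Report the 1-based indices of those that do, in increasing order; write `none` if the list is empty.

Numerically λ ≈ 1.618034 and λ' = −1/λ ≈ -0.618034.
#1 (7,9): internal coord 7 + (9)·λ' = +1.437694; +1.437694 ∈ [0.6, 1.6) → IN Λ
#2 (-5,-11): internal coord -5 + (-11)·λ' = +1.798374; +1.798374 ∉ [0.6, 1.6) → out
#3 (0,-1): internal coord 0 + (-1)·λ' = +0.618034; +0.618034 ∈ [0.6, 1.6) → IN Λ
#4 (-7,-3): internal coord -7 + (-3)·λ' = -5.145898; -5.145898 ∉ [0.6, 1.6) → out
#5 (-2,-4): internal coord -2 + (-4)·λ' = +0.472136; +0.472136 ∉ [0.6, 1.6) → out
#6 (1,-7): internal coord 1 + (-7)·λ' = +5.326238; +5.326238 ∉ [0.6, 1.6) → out
#7 (3,5): internal coord 3 + (5)·λ' = -0.090170; -0.090170 ∉ [0.6, 1.6) → out
#8 (-5,-10): internal coord -5 + (-10)·λ' = +1.180340; +1.180340 ∈ [0.6, 1.6) → IN Λ

1, 3, 8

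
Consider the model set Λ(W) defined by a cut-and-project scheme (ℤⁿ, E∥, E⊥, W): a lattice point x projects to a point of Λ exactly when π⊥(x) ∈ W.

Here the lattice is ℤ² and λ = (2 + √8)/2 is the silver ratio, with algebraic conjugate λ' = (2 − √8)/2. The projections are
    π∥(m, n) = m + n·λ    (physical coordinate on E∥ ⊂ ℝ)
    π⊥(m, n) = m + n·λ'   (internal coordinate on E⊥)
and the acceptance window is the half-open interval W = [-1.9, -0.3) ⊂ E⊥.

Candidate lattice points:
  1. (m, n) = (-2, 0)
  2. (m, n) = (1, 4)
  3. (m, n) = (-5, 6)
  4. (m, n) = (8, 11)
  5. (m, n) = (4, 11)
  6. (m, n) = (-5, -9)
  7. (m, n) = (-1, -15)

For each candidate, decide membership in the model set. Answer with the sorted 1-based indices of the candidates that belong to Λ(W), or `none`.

2, 5, 6

λ' = (2−√8)/2 ≈ -0.414214.
#1 (-2,0): internal coord -2 + (0)·λ' = -2.000000; -2.000000 ∉ [-1.9, -0.3) → out
#2 (1,4): internal coord 1 + (4)·λ' = -0.656854; -0.656854 ∈ [-1.9, -0.3) → IN Λ
#3 (-5,6): internal coord -5 + (6)·λ' = -7.485281; -7.485281 ∉ [-1.9, -0.3) → out
#4 (8,11): internal coord 8 + (11)·λ' = +3.443651; +3.443651 ∉ [-1.9, -0.3) → out
#5 (4,11): internal coord 4 + (11)·λ' = -0.556349; -0.556349 ∈ [-1.9, -0.3) → IN Λ
#6 (-5,-9): internal coord -5 + (-9)·λ' = -1.272078; -1.272078 ∈ [-1.9, -0.3) → IN Λ
#7 (-1,-15): internal coord -1 + (-15)·λ' = +5.213203; +5.213203 ∉ [-1.9, -0.3) → out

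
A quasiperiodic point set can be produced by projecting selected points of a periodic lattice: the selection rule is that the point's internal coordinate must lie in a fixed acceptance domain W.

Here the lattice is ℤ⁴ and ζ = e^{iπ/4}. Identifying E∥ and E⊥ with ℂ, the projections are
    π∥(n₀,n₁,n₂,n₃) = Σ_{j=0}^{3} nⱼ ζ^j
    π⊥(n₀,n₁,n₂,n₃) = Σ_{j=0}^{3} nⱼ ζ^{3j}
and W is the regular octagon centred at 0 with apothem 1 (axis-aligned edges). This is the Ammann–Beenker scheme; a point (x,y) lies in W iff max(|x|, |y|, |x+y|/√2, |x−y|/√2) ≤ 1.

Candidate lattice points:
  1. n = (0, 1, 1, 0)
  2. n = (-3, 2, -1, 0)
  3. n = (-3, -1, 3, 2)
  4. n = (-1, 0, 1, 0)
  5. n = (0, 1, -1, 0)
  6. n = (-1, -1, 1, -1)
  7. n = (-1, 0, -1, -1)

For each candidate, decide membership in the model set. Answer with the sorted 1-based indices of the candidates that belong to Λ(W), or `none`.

π⊥(n) = n₀ + n₁ζ³ + n₂ζ⁶ + n₃ζ⁹ where ζ = e^{iπ/4}.
candidate 1: n = (0, 1, 1, 0) → π⊥ ≈ (-0.70711, -0.29289); max(|x|,|y|,|x±y|/√2) = 0.70711 ≤ 1 ⇒ ∈ W
candidate 2: n = (-3, 2, -1, 0) → π⊥ ≈ (-4.41421, +2.41421); max(|x|,|y|,|x±y|/√2) = 4.82843 > 1 ⇒ ∉ W
candidate 3: n = (-3, -1, 3, 2) → π⊥ ≈ (-0.87868, -2.29289); max(|x|,|y|,|x±y|/√2) = 2.29289 > 1 ⇒ ∉ W
candidate 4: n = (-1, 0, 1, 0) → π⊥ ≈ (-1.00000, -1.00000); max(|x|,|y|,|x±y|/√2) = 1.41421 > 1 ⇒ ∉ W
candidate 5: n = (0, 1, -1, 0) → π⊥ ≈ (-0.70711, +1.70711); max(|x|,|y|,|x±y|/√2) = 1.70711 > 1 ⇒ ∉ W
candidate 6: n = (-1, -1, 1, -1) → π⊥ ≈ (-1.00000, -2.41421); max(|x|,|y|,|x±y|/√2) = 2.41421 > 1 ⇒ ∉ W
candidate 7: n = (-1, 0, -1, -1) → π⊥ ≈ (-1.70711, +0.29289); max(|x|,|y|,|x±y|/√2) = 1.70711 > 1 ⇒ ∉ W

1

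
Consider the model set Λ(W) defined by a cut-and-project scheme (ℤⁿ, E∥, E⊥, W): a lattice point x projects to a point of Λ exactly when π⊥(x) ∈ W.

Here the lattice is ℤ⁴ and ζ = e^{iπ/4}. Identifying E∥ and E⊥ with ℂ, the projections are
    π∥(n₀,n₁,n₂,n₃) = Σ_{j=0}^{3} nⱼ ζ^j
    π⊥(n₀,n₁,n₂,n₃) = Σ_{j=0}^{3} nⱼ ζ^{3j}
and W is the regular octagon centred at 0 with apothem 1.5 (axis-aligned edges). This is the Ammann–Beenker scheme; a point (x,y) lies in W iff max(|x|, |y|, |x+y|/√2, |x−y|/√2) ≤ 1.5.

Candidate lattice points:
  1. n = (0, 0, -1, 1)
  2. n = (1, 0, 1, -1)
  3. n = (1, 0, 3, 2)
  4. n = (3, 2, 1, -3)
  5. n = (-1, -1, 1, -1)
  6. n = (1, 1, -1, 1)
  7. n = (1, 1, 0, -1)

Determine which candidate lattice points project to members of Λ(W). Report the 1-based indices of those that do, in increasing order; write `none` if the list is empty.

7

π⊥(n) = n₀ + n₁ζ³ + n₂ζ⁶ + n₃ζ⁹ where ζ = e^{iπ/4}.
#1 (0, 0, -1, 1): internal (0.70711, 1.70711); octagon support 1.70711 vs apothem 1.5 → ∉ W
#2 (1, 0, 1, -1): internal (0.29289, -1.70711); octagon support 1.70711 vs apothem 1.5 → ∉ W
#3 (1, 0, 3, 2): internal (2.41421, -1.58579); octagon support 2.82843 vs apothem 1.5 → ∉ W
#4 (3, 2, 1, -3): internal (-0.53553, -1.70711); octagon support 1.70711 vs apothem 1.5 → ∉ W
#5 (-1, -1, 1, -1): internal (-1.00000, -2.41421); octagon support 2.41421 vs apothem 1.5 → ∉ W
#6 (1, 1, -1, 1): internal (1.00000, 2.41421); octagon support 2.41421 vs apothem 1.5 → ∉ W
#7 (1, 1, 0, -1): internal (-0.41421, 0.00000); octagon support 0.41421 vs apothem 1.5 → ∈ W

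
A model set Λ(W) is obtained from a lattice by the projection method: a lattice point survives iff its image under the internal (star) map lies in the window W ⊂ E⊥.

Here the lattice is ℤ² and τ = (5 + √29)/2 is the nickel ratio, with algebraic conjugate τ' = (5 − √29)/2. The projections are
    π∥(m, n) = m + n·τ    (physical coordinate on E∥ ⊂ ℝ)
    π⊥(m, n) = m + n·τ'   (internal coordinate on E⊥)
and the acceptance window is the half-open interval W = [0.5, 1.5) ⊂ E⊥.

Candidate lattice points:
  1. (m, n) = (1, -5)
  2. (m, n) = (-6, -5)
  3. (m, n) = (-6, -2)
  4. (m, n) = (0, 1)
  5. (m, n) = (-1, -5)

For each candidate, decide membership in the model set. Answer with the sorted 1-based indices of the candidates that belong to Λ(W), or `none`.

none

Compute τ' = (5−√29)/2 = -0.1926, so π⊥(m,n) = m -0.1926·n.
#1 (1,-5): internal coord 1 + (-5)·τ' = +1.9629; +1.9629 ∉ [0.5, 1.5) → out
#2 (-6,-5): internal coord -6 + (-5)·τ' = -5.0371; -5.0371 ∉ [0.5, 1.5) → out
#3 (-6,-2): internal coord -6 + (-2)·τ' = -5.6148; -5.6148 ∉ [0.5, 1.5) → out
#4 (0,1): internal coord 0 + (1)·τ' = -0.1926; -0.1926 ∉ [0.5, 1.5) → out
#5 (-1,-5): internal coord -1 + (-5)·τ' = -0.0371; -0.0371 ∉ [0.5, 1.5) → out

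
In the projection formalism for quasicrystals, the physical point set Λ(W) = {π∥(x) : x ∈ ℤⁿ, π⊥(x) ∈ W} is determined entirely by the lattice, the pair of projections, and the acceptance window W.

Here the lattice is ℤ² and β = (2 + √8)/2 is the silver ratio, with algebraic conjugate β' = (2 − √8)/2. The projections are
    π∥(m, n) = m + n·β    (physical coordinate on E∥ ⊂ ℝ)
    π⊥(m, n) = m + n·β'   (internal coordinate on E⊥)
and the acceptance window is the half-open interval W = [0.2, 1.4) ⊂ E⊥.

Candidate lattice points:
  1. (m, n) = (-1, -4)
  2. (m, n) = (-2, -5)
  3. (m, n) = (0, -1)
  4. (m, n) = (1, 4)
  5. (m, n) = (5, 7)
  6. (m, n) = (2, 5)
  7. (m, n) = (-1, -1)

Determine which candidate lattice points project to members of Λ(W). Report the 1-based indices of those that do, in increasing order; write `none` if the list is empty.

1, 3

Numerically β ≈ 2.4142 and β' = −1/β ≈ -0.4142.
[1] lift (-1,-4): star map gives 0.6569; window check 0.2 ≤ 0.6569 < 1.4 is true → IN Λ
[2] lift (-2,-5): star map gives 0.0711; window check 0.2 ≤ 0.0711 < 1.4 is false → out
[3] lift (0,-1): star map gives 0.4142; window check 0.2 ≤ 0.4142 < 1.4 is true → IN Λ
[4] lift (1,4): star map gives -0.6569; window check 0.2 ≤ -0.6569 < 1.4 is false → out
[5] lift (5,7): star map gives 2.1005; window check 0.2 ≤ 2.1005 < 1.4 is false → out
[6] lift (2,5): star map gives -0.0711; window check 0.2 ≤ -0.0711 < 1.4 is false → out
[7] lift (-1,-1): star map gives -0.5858; window check 0.2 ≤ -0.5858 < 1.4 is false → out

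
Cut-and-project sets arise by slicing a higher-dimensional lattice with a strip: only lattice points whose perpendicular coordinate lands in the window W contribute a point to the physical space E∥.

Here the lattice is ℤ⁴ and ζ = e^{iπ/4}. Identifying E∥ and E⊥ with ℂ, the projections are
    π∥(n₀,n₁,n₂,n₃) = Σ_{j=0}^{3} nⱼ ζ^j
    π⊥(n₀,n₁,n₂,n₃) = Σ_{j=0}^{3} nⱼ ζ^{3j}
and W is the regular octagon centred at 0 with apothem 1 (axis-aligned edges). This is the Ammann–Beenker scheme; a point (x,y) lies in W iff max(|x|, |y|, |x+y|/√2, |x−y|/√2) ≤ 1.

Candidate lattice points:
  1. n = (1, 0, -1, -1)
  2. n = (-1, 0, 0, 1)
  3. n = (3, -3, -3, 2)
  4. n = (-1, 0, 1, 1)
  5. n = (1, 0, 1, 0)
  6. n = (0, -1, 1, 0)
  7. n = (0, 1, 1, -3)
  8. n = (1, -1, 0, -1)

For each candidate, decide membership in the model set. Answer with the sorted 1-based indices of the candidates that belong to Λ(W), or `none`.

1, 2, 4

π⊥(n) = n₀ + n₁ζ³ + n₂ζ⁶ + n₃ζ⁹ where ζ = e^{iπ/4}.
#1 (1, 0, -1, -1): internal (0.29289, 0.29289); octagon support 0.41421 vs apothem 1 → ∈ W
#2 (-1, 0, 0, 1): internal (-0.29289, 0.70711); octagon support 0.70711 vs apothem 1 → ∈ W
#3 (3, -3, -3, 2): internal (6.53553, 2.29289); octagon support 6.53553 vs apothem 1 → ∉ W
#4 (-1, 0, 1, 1): internal (-0.29289, -0.29289); octagon support 0.41421 vs apothem 1 → ∈ W
#5 (1, 0, 1, 0): internal (1.00000, -1.00000); octagon support 1.41421 vs apothem 1 → ∉ W
#6 (0, -1, 1, 0): internal (0.70711, -1.70711); octagon support 1.70711 vs apothem 1 → ∉ W
#7 (0, 1, 1, -3): internal (-2.82843, -2.41421); octagon support 3.70711 vs apothem 1 → ∉ W
#8 (1, -1, 0, -1): internal (1.00000, -1.41421); octagon support 1.70711 vs apothem 1 → ∉ W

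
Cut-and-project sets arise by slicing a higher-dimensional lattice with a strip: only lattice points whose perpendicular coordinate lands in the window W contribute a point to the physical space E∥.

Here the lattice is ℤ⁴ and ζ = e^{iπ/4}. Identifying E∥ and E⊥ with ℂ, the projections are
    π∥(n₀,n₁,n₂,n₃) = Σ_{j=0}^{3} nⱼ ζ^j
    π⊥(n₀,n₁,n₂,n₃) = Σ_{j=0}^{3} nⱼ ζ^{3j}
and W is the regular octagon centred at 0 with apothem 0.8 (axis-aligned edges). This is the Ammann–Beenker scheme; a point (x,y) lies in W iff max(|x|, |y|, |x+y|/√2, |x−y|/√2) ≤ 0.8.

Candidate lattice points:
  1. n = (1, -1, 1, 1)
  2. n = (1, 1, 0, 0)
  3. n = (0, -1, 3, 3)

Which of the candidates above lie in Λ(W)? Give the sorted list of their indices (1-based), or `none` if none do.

2

With ζ = e^{iπ/4} the internal vectors are ζ^0,ζ^3,ζ^6,ζ^9.
#1 (1, -1, 1, 1): internal (2.4142, -1.0000); octagon support 2.4142 vs apothem 0.8 → ∉ W
#2 (1, 1, 0, 0): internal (0.2929, 0.7071); octagon support 0.7071 vs apothem 0.8 → ∈ W
#3 (0, -1, 3, 3): internal (2.8284, -1.5858); octagon support 3.1213 vs apothem 0.8 → ∉ W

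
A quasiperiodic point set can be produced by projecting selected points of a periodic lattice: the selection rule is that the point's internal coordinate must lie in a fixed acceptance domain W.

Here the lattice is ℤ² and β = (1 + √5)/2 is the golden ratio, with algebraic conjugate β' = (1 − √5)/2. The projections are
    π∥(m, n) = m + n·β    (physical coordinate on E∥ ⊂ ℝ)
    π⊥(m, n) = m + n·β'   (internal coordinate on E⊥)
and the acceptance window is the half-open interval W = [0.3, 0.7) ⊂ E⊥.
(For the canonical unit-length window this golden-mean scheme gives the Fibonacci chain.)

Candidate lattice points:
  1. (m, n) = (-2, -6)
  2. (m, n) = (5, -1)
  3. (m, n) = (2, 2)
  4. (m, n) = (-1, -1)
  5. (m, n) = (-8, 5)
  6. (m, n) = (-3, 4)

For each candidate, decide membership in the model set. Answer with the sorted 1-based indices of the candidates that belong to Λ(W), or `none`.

none

β' = (1−√5)/2 ≈ -0.6180.
[1] lift (-2,-6): star map gives 1.7082; window check 0.3 ≤ 1.7082 < 0.7 is false → out
[2] lift (5,-1): star map gives 5.6180; window check 0.3 ≤ 5.6180 < 0.7 is false → out
[3] lift (2,2): star map gives 0.7639; window check 0.3 ≤ 0.7639 < 0.7 is false → out
[4] lift (-1,-1): star map gives -0.3820; window check 0.3 ≤ -0.3820 < 0.7 is false → out
[5] lift (-8,5): star map gives -11.0902; window check 0.3 ≤ -11.0902 < 0.7 is false → out
[6] lift (-3,4): star map gives -5.4721; window check 0.3 ≤ -5.4721 < 0.7 is false → out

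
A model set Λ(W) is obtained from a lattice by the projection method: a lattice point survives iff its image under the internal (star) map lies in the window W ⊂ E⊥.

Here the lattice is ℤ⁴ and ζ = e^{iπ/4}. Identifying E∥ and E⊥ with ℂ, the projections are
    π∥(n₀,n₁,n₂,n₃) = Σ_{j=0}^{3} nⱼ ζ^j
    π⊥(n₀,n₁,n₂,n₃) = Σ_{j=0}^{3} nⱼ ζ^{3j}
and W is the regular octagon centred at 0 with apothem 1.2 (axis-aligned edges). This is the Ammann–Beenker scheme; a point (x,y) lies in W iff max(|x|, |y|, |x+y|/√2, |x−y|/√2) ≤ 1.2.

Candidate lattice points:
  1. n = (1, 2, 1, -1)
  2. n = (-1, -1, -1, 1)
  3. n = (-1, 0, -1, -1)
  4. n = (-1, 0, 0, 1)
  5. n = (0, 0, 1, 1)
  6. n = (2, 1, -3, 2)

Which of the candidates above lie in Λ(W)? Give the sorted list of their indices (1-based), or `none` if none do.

Internal map: ζ^{3j} for j=0..3 gives (1,0), (−√2/2,√2/2), (0,−1), (√2/2,√2/2).
#1 (1, 2, 1, -1): internal (-1.1213, -0.2929); octagon support 1.1213 vs apothem 1.2 → ∈ W
#2 (-1, -1, -1, 1): internal (0.4142, 1.0000); octagon support 1.0000 vs apothem 1.2 → ∈ W
#3 (-1, 0, -1, -1): internal (-1.7071, 0.2929); octagon support 1.7071 vs apothem 1.2 → ∉ W
#4 (-1, 0, 0, 1): internal (-0.2929, 0.7071); octagon support 0.7071 vs apothem 1.2 → ∈ W
#5 (0, 0, 1, 1): internal (0.7071, -0.2929); octagon support 0.7071 vs apothem 1.2 → ∈ W
#6 (2, 1, -3, 2): internal (2.7071, 5.1213); octagon support 5.5355 vs apothem 1.2 → ∉ W

1, 2, 4, 5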